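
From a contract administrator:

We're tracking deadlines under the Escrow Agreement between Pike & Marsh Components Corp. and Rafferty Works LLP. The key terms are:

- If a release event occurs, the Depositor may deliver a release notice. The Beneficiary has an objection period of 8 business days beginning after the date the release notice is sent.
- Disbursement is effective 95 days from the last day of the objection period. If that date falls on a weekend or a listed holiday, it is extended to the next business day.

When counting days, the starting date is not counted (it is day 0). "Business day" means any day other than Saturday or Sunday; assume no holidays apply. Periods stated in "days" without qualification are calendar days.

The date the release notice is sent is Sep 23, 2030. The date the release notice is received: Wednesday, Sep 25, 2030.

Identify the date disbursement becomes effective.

The last day of the objection period: 8 business days after Monday, Sep 23, 2030, skipping weekends — Sep 24, Sep 25, Sep 26, Sep 27, Sep 30, Oct 1, Oct 2, Oct 3 — lands on Thursday, Oct 3, 2030.
The date disbursement becomes effective: 95 calendar days after Oct 3, 2030 is Jan 6, 2031. Jan 6, 2031 is a Monday, so no roll-forward applies.

Jan 6, 2031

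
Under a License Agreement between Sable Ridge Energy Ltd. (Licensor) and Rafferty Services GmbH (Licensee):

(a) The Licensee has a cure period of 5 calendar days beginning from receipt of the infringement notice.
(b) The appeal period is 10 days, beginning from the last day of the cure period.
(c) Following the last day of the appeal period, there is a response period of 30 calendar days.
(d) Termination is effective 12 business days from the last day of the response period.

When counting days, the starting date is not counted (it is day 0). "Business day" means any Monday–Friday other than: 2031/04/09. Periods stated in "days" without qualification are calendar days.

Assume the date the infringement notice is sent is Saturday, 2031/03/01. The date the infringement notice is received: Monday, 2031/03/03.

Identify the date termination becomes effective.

The last day of the cure period: 2031/03/03 + 5 days = 2031/03/08.
The last day of the appeal period: 10 calendar days after 2031/03/08 is 2031/03/18.
The last day of the response period: 30 calendar days after 2031/03/18 is 2031/04/17.
From Thursday, 2031/04/17, 12 business days (Apr 18, Apr 21, Apr 22, Apr 23, …, May 1, May 2, May 5, skipping weekends) brings us to Monday, 2031/05/05, which is the date termination becomes effective.

2031/05/05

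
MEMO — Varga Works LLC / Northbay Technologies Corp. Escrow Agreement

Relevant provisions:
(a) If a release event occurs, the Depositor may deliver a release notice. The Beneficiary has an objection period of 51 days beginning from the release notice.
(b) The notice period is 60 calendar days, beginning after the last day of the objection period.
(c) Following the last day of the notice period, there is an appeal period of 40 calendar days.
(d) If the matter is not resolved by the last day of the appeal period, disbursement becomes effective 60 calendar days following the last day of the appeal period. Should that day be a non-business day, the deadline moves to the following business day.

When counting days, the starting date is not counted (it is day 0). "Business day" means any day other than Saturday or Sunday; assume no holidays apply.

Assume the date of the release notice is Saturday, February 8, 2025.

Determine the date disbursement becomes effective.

September 8, 2025

Adding 51 calendar days to February 8, 2025 gives March 31, 2025, which is the last day of the objection period.
The last day of the notice period: 60 calendar days after March 31, 2025 is May 30, 2025.
The last day of the appeal period: May 30, 2025 + 40 days = July 9, 2025.
The date disbursement becomes effective: 60 calendar days after July 9, 2025 is September 7, 2025. That falls on a Sunday, so it rolls to the next business day, Monday, September 8, 2025.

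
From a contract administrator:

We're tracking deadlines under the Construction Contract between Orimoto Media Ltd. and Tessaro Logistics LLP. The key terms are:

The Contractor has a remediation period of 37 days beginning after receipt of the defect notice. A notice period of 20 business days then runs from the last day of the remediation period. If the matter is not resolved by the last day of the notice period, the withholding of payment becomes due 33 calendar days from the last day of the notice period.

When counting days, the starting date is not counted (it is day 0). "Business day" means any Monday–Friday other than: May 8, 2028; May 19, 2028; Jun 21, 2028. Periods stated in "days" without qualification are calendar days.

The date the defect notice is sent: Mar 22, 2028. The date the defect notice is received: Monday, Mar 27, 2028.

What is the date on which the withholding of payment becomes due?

Jul 5, 2028

Adding 37 calendar days to Mar 27, 2028 gives May 3, 2028, which is the last day of the remediation period.
The last day of the notice period: counting 20 business days from Wednesday, May 3, 2028 (May 4, May 5, May 9, May 10, …, May 31, Jun 1, Jun 2, skipping weekends and the listed holidays on May 8, May 19) reaches Friday, Jun 2, 2028.
Adding 33 calendar days to Jun 2, 2028 gives Jul 5, 2028, which is the date on which the withholding of payment becomes due.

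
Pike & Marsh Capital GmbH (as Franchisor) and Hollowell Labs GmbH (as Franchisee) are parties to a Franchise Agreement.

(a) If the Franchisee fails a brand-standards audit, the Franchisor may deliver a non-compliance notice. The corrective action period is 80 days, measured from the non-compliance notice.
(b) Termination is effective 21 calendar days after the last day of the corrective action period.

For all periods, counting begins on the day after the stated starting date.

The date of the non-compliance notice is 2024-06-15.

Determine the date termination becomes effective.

2024-09-24

The last day of the corrective action period: 80 calendar days after 2024-06-15 is 2024-09-03.
Adding 21 calendar days to 2024-09-03 gives 2024-09-24, which is the date termination becomes effective.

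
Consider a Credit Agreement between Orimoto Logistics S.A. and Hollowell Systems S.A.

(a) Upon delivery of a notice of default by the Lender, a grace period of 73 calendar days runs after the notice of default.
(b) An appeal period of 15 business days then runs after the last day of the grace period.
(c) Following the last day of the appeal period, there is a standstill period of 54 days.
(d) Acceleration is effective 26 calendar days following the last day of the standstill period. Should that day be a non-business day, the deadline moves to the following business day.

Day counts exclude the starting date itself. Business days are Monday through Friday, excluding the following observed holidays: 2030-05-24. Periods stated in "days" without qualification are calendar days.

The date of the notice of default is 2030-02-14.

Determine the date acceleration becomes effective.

Adding 73 calendar days to 2030-02-14 gives 2030-04-28, which is the last day of the grace period.
The last day of the appeal period: counting 15 business days from Sunday, 2030-04-28 (Apr 29, Apr 30, May 1, May 2, …, May 15, May 16, May 17, skipping weekends) reaches Friday, 2030-05-17.
The last day of the standstill period: 2030-05-17 + 54 days = 2030-07-10.
The date acceleration becomes effective: 2030-07-10 + 26 days = 2030-08-05. 2030-08-05 is a Monday and is not a listed holiday, so no roll-forward applies.

2030-08-05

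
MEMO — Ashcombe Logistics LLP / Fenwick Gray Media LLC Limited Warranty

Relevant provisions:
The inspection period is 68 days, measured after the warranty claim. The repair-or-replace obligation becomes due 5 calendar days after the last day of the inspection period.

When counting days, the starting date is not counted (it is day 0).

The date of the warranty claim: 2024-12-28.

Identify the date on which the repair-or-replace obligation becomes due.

The last day of the inspection period: 68 calendar days after 2024-12-28 is 2025-03-06.
Adding 5 calendar days to 2025-03-06 gives 2025-03-11, which is the date on which the repair-or-replace obligation becomes due.

2025-03-11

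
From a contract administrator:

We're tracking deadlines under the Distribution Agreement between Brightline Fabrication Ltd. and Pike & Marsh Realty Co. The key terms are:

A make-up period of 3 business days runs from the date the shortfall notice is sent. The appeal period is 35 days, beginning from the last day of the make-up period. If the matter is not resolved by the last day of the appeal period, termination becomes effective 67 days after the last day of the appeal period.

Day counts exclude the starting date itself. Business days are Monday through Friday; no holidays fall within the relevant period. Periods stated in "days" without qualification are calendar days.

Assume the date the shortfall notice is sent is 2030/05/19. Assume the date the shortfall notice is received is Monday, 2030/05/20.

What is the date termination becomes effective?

The last day of the make-up period: 3 business days after Sunday, 2030/05/19, skipping weekends — May 20, May 21, May 22 — lands on Wednesday, 2030/05/22.
The last day of the appeal period: 2030/05/22 + 35 days = 2030/06/26.
The date termination becomes effective: 2030/06/26 + 67 days = 2030/09/01.

2030/09/01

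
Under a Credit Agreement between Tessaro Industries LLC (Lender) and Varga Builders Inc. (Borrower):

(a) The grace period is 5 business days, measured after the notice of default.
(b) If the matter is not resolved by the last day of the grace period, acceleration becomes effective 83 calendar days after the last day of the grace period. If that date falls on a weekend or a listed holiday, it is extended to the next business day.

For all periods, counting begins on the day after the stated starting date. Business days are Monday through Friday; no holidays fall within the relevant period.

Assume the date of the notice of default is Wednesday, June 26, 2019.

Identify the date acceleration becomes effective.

September 24, 2019

From Wednesday, June 26, 2019, 5 business days (Jun 27, Jun 28, Jul 1, Jul 2, Jul 3, skipping weekends) brings us to Wednesday, July 3, 2019, which is the last day of the grace period.
Adding 83 calendar days to July 3, 2019 gives September 24, 2019, which is the date acceleration becomes effective. September 24, 2019 is a Tuesday, so no roll-forward applies.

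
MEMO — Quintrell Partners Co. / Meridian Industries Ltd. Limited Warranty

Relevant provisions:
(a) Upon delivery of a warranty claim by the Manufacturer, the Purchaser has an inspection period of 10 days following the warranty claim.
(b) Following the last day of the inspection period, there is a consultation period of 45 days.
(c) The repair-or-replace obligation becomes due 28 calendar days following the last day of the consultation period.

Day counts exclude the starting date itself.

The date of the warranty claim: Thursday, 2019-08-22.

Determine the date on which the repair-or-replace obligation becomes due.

The last day of the inspection period: 2019-08-22 + 10 days = 2019-09-01.
The last day of the consultation period: 2019-09-01 + 45 days = 2019-10-16.
The date on which the repair-or-replace obligation becomes due: 2019-10-16 + 28 days = 2019-11-13.

2019-11-13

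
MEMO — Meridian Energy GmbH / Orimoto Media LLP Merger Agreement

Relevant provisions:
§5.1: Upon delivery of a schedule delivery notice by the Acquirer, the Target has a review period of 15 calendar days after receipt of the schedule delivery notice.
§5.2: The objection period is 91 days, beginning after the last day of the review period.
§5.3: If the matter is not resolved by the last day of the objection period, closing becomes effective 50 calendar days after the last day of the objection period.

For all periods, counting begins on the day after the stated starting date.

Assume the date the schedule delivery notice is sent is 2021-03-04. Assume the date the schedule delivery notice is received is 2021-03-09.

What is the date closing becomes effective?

2021-08-12

The last day of the review period: 15 calendar days after 2021-03-09 is 2021-03-24.
The last day of the objection period: 2021-03-24 + 91 days = 2021-06-23.
Adding 50 calendar days to 2021-06-23 gives 2021-08-12, which is the date closing becomes effective.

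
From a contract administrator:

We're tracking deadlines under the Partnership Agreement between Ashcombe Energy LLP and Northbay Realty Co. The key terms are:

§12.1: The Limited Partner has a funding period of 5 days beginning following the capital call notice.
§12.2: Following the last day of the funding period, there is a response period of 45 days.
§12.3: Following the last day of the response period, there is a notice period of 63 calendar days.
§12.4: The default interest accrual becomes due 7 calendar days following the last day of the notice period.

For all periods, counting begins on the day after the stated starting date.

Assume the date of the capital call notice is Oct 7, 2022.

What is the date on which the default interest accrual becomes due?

Feb 4, 2023

The last day of the funding period: Oct 7, 2022 + 5 days = Oct 12, 2022.
The last day of the response period: Oct 12, 2022 + 45 days = Nov 26, 2022.
The last day of the notice period: 63 calendar days after Nov 26, 2022 is Jan 28, 2023.
Adding 7 calendar days to Jan 28, 2023 gives Feb 4, 2023, which is the date on which the default interest accrual becomes due.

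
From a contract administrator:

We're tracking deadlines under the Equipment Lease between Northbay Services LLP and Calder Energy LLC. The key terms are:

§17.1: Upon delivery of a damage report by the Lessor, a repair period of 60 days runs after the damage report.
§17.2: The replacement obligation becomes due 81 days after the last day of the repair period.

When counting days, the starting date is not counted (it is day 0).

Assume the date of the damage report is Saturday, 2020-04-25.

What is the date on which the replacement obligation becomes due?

The last day of the repair period: 60 calendar days after 2020-04-25 is 2020-06-24.
The date on which the replacement obligation becomes due: 81 calendar days after 2020-06-24 is 2020-09-13.

2020-09-13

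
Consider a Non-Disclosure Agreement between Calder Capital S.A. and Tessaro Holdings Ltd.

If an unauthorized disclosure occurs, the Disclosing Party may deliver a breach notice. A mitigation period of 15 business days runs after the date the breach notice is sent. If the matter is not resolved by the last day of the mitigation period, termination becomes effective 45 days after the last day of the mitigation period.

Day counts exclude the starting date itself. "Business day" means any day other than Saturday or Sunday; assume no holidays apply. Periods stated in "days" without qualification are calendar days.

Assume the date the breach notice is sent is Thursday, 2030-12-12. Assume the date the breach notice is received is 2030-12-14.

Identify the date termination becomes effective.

2031-02-16

The last day of the mitigation period: 15 business days after Thursday, 2030-12-12, skipping weekends — Dec 13, Dec 16, Dec 17, Dec 18, …, Dec 31, Jan 1, Jan 2 — lands on Thursday, 2031-01-02.
The date termination becomes effective: 45 calendar days after 2031-01-02 is 2031-02-16.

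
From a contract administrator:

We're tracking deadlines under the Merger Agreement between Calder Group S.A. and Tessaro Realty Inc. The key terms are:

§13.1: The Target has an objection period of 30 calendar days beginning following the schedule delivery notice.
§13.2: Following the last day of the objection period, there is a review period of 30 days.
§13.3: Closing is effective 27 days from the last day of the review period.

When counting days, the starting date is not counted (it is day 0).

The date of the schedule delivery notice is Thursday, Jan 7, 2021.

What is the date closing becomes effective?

Adding 30 calendar days to Jan 7, 2021 gives Feb 6, 2021, which is the last day of the objection period.
The last day of the review period: 30 calendar days after Feb 6, 2021 is Mar 8, 2021.
Adding 27 calendar days to Mar 8, 2021 gives Apr 4, 2021, which is the date closing becomes effective.

Apr 4, 2021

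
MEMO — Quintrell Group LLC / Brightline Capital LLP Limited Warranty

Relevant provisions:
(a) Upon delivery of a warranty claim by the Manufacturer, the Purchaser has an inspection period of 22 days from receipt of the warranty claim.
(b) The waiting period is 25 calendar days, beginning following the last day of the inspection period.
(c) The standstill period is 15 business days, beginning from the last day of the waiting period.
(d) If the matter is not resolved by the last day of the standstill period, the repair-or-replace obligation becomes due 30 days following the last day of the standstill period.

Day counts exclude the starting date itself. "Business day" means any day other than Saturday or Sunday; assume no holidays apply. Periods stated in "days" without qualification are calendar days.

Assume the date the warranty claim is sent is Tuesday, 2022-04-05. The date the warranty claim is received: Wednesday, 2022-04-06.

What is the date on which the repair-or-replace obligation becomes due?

2022-07-13

The last day of the inspection period: 22 calendar days after 2022-04-06 is 2022-04-28.
The last day of the waiting period: 25 calendar days after 2022-04-28 is 2022-05-23.
The last day of the standstill period: 15 business days after Monday, 2022-05-23, skipping weekends — May 24, May 25, May 26, May 27, …, Jun 9, Jun 10, Jun 13 — lands on Monday, 2022-06-13.
The date on which the repair-or-replace obligation becomes due: 2022-06-13 + 30 days = 2022-07-13.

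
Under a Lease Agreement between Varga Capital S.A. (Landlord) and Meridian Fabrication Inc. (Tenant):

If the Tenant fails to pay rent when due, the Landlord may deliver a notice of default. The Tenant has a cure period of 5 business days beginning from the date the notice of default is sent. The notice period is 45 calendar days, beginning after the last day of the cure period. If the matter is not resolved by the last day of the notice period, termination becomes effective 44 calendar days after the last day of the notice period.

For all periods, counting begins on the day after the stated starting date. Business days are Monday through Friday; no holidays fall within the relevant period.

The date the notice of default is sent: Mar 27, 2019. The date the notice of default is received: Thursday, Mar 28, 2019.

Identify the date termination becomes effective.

The last day of the cure period: counting 5 business days from Wednesday, Mar 27, 2019 (Mar 28, Mar 29, Apr 1, Apr 2, Apr 3, skipping weekends) reaches Wednesday, Apr 3, 2019.
Adding 45 calendar days to Apr 3, 2019 gives May 18, 2019, which is the last day of the notice period.
The date termination becomes effective: 44 calendar days after May 18, 2019 is Jul 1, 2019.

Jul 1, 2019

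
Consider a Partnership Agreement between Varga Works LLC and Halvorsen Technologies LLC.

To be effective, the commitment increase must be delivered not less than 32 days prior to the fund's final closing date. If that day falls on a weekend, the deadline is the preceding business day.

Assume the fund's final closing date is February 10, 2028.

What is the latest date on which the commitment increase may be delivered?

Counting back 32 calendar days from February 10, 2028 gives January 9, 2028. That is a Sunday, so the deadline moves back to Friday, January 7, 2028.

January 7, 2028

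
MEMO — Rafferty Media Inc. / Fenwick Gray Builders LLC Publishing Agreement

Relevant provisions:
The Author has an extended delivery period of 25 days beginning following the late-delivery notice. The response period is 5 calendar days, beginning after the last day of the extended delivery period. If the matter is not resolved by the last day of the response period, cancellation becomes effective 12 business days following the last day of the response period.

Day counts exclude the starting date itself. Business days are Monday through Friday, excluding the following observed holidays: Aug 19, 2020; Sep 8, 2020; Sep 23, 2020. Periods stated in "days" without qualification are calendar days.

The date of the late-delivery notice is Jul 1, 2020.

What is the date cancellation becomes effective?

Aug 18, 2020

Adding 25 calendar days to Jul 1, 2020 gives Jul 26, 2020, which is the last day of the extended delivery period.
Adding 5 calendar days to Jul 26, 2020 gives Jul 31, 2020, which is the last day of the response period.
From Friday, Jul 31, 2020, 12 business days (Aug 3, Aug 4, Aug 5, Aug 6, …, Aug 14, Aug 17, Aug 18, skipping weekends) brings us to Tuesday, Aug 18, 2020, which is the date cancellation becomes effective.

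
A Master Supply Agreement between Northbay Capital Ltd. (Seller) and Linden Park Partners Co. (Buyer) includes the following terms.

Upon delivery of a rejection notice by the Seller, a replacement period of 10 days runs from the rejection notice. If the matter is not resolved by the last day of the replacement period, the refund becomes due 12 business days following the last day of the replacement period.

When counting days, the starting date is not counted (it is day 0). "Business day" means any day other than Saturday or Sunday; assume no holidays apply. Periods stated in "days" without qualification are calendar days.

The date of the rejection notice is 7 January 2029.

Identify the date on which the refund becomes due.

The last day of the replacement period: 7 January 2029 + 10 days = 17 January 2029.
From Wednesday, 17 January 2029, 12 business days (Jan 18, Jan 19, Jan 22, Jan 23, …, Jan 31, Feb 1, Feb 2, skipping weekends) brings us to Friday, 2 February 2029, which is the date on which the refund becomes due.

2 February 2029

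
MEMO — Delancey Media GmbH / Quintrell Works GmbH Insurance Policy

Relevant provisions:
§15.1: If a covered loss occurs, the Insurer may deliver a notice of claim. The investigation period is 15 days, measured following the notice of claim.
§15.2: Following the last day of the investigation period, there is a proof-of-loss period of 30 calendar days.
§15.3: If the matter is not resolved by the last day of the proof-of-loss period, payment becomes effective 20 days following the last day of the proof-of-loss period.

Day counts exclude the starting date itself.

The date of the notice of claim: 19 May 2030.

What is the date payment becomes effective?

23 July 2030

The last day of the investigation period: 15 calendar days after 19 May 2030 is 3 June 2030.
Adding 30 calendar days to 3 June 2030 gives 3 July 2030, which is the last day of the proof-of-loss period.
The date payment becomes effective: 20 calendar days after 3 July 2030 is 23 July 2030.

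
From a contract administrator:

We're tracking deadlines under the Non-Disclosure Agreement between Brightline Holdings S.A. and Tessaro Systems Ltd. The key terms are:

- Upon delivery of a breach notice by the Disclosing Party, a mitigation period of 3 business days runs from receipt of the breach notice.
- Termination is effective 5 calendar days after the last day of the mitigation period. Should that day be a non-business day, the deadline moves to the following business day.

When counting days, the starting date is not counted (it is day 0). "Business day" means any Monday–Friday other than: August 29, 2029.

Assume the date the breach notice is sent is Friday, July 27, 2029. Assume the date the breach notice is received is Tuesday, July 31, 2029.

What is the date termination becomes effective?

August 8, 2029

The last day of the mitigation period: counting 3 business days from Tuesday, July 31, 2029 (Aug 1, Aug 2, Aug 3, skipping weekends) reaches Friday, August 3, 2029.
The date termination becomes effective: August 3, 2029 + 5 days = August 8, 2029. August 8, 2029 is a Wednesday and is not a listed holiday, so no roll-forward applies.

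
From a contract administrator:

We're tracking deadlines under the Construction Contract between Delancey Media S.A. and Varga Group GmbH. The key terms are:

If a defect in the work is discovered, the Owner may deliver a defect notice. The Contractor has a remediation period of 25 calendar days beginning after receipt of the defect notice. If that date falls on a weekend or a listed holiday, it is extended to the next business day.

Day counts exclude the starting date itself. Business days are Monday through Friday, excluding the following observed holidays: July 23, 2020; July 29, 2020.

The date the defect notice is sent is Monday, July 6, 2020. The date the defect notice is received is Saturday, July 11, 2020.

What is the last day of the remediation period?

The last day of the remediation period: July 11, 2020 + 25 days = August 5, 2020. August 5, 2020 is a Wednesday and is not a listed holiday, so no roll-forward applies.

August 5, 2020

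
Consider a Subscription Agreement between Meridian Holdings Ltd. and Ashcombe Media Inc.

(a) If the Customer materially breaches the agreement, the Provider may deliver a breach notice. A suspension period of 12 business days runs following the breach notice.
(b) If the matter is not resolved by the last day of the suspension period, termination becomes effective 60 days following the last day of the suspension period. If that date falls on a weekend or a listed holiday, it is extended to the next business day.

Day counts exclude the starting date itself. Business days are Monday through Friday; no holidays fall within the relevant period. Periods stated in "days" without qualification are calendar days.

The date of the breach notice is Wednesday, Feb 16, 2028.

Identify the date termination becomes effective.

From Wednesday, Feb 16, 2028, 12 business days (Feb 17, Feb 18, Feb 21, Feb 22, …, Mar 1, Mar 2, Mar 3, skipping weekends) brings us to Friday, Mar 3, 2028, which is the last day of the suspension period.
Adding 60 calendar days to Mar 3, 2028 gives May 2, 2028, which is the date termination becomes effective. May 2, 2028 is a Tuesday, so no roll-forward applies.

May 2, 2028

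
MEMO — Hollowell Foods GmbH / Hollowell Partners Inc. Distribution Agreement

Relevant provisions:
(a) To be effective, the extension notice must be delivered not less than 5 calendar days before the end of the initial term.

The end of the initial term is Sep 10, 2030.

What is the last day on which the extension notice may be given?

Sep 5, 2030

Counting back 5 calendar days from Sep 10, 2030 gives Sep 5, 2030.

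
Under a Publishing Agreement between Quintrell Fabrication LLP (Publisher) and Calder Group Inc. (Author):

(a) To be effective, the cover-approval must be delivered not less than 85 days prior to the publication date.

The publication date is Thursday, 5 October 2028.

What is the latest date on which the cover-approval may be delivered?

Counting back 85 calendar days from 5 October 2028 gives 12 July 2028.

12 July 2028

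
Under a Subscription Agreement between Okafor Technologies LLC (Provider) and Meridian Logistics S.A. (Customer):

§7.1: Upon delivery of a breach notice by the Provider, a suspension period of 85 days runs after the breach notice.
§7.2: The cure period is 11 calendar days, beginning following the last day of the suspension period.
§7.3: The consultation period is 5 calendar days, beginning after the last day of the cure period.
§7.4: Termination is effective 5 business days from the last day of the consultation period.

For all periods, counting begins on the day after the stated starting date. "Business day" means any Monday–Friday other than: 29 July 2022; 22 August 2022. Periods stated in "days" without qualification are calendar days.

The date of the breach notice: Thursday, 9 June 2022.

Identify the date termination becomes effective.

The last day of the suspension period: 9 June 2022 + 85 days = 2 September 2022.
Adding 11 calendar days to 2 September 2022 gives 13 September 2022, which is the last day of the cure period.
The last day of the consultation period: 13 September 2022 + 5 days = 18 September 2022.
The date termination becomes effective: 5 business days after Sunday, 18 September 2022, skipping weekends — Sep 19, Sep 20, Sep 21, Sep 22, Sep 23 — lands on Friday, 23 September 2022.

23 September 2022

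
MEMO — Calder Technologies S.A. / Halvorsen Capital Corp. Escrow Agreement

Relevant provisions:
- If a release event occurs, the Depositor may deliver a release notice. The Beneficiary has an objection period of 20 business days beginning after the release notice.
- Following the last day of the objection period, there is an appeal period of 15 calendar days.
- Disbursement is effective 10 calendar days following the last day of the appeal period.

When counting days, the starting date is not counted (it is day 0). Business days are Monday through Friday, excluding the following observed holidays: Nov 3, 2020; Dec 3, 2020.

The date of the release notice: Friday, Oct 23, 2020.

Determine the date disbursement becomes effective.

The last day of the objection period: counting 20 business days from Friday, Oct 23, 2020 (Oct 26, Oct 27, Oct 28, Oct 29, …, Nov 19, Nov 20, Nov 23, skipping weekends and the listed holiday on Nov 3) reaches Monday, Nov 23, 2020.
The last day of the appeal period: Nov 23, 2020 + 15 days = Dec 8, 2020.
The date disbursement becomes effective: Dec 8, 2020 + 10 days = Dec 18, 2020.

Dec 18, 2020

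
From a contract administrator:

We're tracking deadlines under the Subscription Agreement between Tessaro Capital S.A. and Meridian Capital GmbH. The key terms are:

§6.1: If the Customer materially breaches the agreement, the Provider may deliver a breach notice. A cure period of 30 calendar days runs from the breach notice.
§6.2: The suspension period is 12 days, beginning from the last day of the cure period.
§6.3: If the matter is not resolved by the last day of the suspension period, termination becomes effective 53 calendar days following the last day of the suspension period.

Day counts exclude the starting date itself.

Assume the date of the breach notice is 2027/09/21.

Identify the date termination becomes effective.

2027/12/25

The last day of the cure period: 2027/09/21 + 30 days = 2027/10/21.
Adding 12 calendar days to 2027/10/21 gives 2027/11/02, which is the last day of the suspension period.
Adding 53 calendar days to 2027/11/02 gives 2027/12/25, which is the date termination becomes effective.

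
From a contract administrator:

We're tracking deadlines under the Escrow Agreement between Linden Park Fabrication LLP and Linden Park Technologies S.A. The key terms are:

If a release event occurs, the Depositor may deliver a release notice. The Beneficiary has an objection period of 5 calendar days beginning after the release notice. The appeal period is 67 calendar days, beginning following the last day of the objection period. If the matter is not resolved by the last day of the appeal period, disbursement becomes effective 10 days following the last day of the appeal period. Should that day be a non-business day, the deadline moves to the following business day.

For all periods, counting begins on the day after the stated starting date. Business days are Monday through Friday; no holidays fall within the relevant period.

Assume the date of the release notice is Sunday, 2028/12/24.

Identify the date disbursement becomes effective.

2029/03/16

Adding 5 calendar days to 2028/12/24 gives 2028/12/29, which is the last day of the objection period.
The last day of the appeal period: 2028/12/29 + 67 days = 2029/03/06.
The date disbursement becomes effective: 2029/03/06 + 10 days = 2029/03/16. 2029/03/16 is a Friday, so no roll-forward applies.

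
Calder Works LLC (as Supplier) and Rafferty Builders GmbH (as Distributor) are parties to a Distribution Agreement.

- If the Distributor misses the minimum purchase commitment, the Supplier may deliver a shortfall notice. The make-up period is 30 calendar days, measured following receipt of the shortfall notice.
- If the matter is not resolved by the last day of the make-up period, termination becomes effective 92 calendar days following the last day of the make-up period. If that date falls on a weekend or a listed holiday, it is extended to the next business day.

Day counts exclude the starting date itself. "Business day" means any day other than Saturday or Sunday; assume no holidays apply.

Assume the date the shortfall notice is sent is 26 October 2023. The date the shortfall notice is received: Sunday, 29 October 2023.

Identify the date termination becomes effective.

The last day of the make-up period: 30 calendar days after 29 October 2023 is 28 November 2023.
Adding 92 calendar days to 28 November 2023 gives 28 February 2024, which is the date termination becomes effective. 28 February 2024 is a Wednesday, so no roll-forward applies.

28 February 2024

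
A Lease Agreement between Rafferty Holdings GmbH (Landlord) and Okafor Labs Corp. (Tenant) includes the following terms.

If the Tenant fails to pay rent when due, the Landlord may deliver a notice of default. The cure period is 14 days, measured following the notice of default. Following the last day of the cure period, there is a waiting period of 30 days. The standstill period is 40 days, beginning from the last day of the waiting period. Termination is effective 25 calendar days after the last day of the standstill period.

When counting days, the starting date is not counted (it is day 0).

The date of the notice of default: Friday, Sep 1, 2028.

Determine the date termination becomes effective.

The last day of the cure period: Sep 1, 2028 + 14 days = Sep 15, 2028.
The last day of the waiting period: Sep 15, 2028 + 30 days = Oct 15, 2028.
The last day of the standstill period: Oct 15, 2028 + 40 days = Nov 24, 2028.
The date termination becomes effective: 25 calendar days after Nov 24, 2028 is Dec 19, 2028.

Dec 19, 2028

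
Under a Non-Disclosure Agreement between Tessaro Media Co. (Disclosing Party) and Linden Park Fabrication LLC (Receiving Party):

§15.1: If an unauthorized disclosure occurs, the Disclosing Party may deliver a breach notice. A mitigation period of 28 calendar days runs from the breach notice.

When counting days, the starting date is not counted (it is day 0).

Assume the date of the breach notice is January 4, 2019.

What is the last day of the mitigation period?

The last day of the mitigation period: 28 calendar days after January 4, 2019 is February 1, 2019.

February 1, 2019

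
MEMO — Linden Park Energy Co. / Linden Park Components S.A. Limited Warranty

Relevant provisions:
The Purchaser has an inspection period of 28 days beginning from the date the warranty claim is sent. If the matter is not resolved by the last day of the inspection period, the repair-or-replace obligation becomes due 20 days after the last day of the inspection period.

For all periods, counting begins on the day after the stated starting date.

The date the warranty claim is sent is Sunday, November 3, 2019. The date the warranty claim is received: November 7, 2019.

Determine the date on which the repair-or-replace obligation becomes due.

The last day of the inspection period: November 3, 2019 + 28 days = December 1, 2019.
Adding 20 calendar days to December 1, 2019 gives December 21, 2019, which is the date on which the repair-or-replace obligation becomes due.

December 21, 2019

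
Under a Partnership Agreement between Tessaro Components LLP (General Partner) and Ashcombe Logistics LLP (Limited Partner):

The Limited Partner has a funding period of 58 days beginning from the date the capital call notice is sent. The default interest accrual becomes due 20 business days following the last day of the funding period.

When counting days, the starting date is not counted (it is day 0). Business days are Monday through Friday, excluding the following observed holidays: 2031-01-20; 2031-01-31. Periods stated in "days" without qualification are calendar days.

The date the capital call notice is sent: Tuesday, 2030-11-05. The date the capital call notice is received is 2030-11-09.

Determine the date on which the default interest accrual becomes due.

Adding 58 calendar days to 2030-11-05 gives 2031-01-02, which is the last day of the funding period.
From Thursday, 2031-01-02, 20 business days (Jan 3, Jan 6, Jan 7, Jan 8, …, Jan 29, Jan 30, Feb 3, skipping weekends and the listed holidays on Jan 20, Jan 31) brings us to Monday, 2031-02-03, which is the date on which the default interest accrual becomes due.

2031-02-03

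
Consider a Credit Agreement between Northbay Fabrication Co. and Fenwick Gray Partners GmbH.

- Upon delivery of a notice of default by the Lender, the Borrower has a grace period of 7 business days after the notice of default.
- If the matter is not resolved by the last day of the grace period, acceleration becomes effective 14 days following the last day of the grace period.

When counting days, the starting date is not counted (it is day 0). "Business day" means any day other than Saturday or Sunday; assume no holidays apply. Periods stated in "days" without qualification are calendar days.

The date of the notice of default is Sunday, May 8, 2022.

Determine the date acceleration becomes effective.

From Sunday, May 8, 2022, 7 business days (May 9, May 10, May 11, May 12, May 13, May 16, May 17, skipping weekends) brings us to Tuesday, May 17, 2022, which is the last day of the grace period.
The date acceleration becomes effective: 14 calendar days after May 17, 2022 is May 31, 2022.

May 31, 2022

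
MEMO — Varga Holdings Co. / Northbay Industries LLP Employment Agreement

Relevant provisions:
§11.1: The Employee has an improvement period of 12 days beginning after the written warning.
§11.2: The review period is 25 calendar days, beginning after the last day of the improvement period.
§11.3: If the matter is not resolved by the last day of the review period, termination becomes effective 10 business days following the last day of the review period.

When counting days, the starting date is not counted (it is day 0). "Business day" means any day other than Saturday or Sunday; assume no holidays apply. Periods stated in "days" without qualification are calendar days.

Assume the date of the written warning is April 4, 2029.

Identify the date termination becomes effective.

Adding 12 calendar days to April 4, 2029 gives April 16, 2029, which is the last day of the improvement period.
The last day of the review period: 25 calendar days after April 16, 2029 is May 11, 2029.
The date termination becomes effective: 10 business days after Friday, May 11, 2029, skipping weekends — May 14, May 15, May 16, May 17, May 18, May 21, May 22, May 23, May 24, May 25 — lands on Friday, May 25, 2029.

May 25, 2029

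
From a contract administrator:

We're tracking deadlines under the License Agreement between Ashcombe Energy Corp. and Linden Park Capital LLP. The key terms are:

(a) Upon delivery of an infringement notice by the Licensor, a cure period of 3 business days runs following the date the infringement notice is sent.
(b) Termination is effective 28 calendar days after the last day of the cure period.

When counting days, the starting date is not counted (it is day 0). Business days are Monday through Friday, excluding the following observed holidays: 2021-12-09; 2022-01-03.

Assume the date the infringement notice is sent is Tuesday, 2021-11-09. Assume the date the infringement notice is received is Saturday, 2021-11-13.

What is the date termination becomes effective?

2021-12-10

From Tuesday, 2021-11-09, 3 business days (Nov 10, Nov 11, Nov 12, skipping weekends) brings us to Friday, 2021-11-12, which is the last day of the cure period.
Adding 28 calendar days to 2021-11-12 gives 2021-12-10, which is the date termination becomes effective.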